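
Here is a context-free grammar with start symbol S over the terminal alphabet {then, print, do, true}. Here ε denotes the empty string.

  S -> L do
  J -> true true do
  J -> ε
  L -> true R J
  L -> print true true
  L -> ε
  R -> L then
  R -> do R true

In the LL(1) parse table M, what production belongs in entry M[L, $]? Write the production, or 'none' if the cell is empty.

none

FIRST(J) = {ε, true}
FIRST(L) = {ε, print, true}
FIRST(S) = {do, print, true}  (via L do)
FIRST(R) = {do, print, then, true}  (via L then)
FOLLOW(S) includes $ since S is the start symbol.
FOLLOW(L): in S->L do, L is followed by do with FIRST {do}; in R->L then, L is followed by then with FIRST {then}. Thus FOLLOW(L) = {do, then}.
For L -> true R J: FIRST(true R J) = {true}, so it goes in M[L, t] for t ∈ {true}.
For L -> print true true: FIRST(print true true) = {print}, so it goes in M[L, t] for t ∈ {print}.
For L -> ε: FIRST(ε) = {ε}, so it goes in M[L, t] for t ∈ {}; since ε ∈ FIRST, also for every t ∈ FOLLOW(L) = {do, then}.
None of these place a production in M[L, $].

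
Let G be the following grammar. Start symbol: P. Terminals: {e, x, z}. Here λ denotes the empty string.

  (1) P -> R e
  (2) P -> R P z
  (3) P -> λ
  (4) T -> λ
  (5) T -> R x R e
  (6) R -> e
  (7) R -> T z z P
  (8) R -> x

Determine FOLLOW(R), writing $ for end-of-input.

FIRST(P) = {λ, e, x, z}  (via R e, R P z)
FIRST(T) = {λ, e, x, z}  (via R x R e)
FIRST(R) = {e, x, z}  (via T z z P)
FOLLOW(P) includes $ since P is the start symbol.
FOLLOW(T): in R->T z z P, T is followed by z z P with FIRST {z}. Thus FOLLOW(T) = {z}.
FOLLOW(R): in P->R e, R is followed by e with FIRST {e}; in P->R P z, R is followed by P z with FIRST {e, x, z}; in T->R x R e (occurrence 1), R is followed by x R e with FIRST {x}; in T->R x R e (occurrence 2), R is followed by e with FIRST {e}. Thus FOLLOW(R) = {e, x, z}.
FOLLOW(P): in P->R P z, P is followed by z with FIRST {z}; in R->T z z P, the suffix after P is empty, so FOLLOW(P) ⊇ FOLLOW(R) = {e, x, z}. Thus FOLLOW(P) = {$, e, x, z}.

{e, x, z}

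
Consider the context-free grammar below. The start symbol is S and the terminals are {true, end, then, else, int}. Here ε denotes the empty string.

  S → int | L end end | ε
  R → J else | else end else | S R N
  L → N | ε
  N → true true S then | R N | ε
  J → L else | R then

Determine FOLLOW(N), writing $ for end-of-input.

FIRST(S): from S→int we get {int}; from S→L end end we get {else, end, int, true}; from S→ε we get {ε}. So FIRST(S) = {ε, else, end, int, true}.
FIRST(R): from R→J else we get {else, end, int, true}; from R→else end else we get {else}; from R→S R N we get {else, end, int, true}. So FIRST(R) = {else, end, int, true}.
FIRST(N): from N→true true S then we get {true}; from N→R N we get {else, end, int, true}; from N→ε we get {ε}. So FIRST(N) = {ε, else, end, int, true}.
FIRST(L): from L→N we get {ε, else, end, int, true}; from L→ε we get {ε}. So FIRST(L) = {ε, else, end, int, true}.
FIRST(J): from J→L else we get {else, end, int, true}; from J→R then we get {else, end, int, true}. So FIRST(J) = {else, end, int, true}.
FOLLOW(S) includes $ since S is the start symbol.
FOLLOW(S): in R→S R N, S is followed by R N with FIRST {else, end, int, true}; in N→true true S then, S is followed by then with FIRST {then}. Thus FOLLOW(S) = {$, else, end, int, then, true}.
FOLLOW(L): in S→L end end, L is followed by end end with FIRST {end}; in J→L else, L is followed by else with FIRST {else}. Thus FOLLOW(L) = {else, end}.
FOLLOW(J): in R→J else, J is followed by else with FIRST {else}. Thus FOLLOW(J) = {else}.
FOLLOW(R): in R→S R N, R is followed by N with FIRST {ε, else, end, int, true}; in R→S R N, the suffix after R is nullable (adds nothing new); in N→R N, R is followed by N with FIRST {ε, else, end, int, true}; in N→R N, the suffix after R is nullable, so FOLLOW(R) ⊇ FOLLOW(N) = {else, end, int, then, true}; in J→R then, R is followed by then with FIRST {then}. Thus FOLLOW(R) = {else, end, int, then, true}.
FOLLOW(N): in R→S R N, the suffix after N is empty, so FOLLOW(N) ⊇ FOLLOW(R) = {else, end, int, then, true}; in L→N, the suffix after N is empty, so FOLLOW(N) ⊇ FOLLOW(L) = {else, end}; in N→R N, the suffix after N is empty (adds nothing new). Thus FOLLOW(N) = {else, end, int, then, true}.

{else, end, int, then, true}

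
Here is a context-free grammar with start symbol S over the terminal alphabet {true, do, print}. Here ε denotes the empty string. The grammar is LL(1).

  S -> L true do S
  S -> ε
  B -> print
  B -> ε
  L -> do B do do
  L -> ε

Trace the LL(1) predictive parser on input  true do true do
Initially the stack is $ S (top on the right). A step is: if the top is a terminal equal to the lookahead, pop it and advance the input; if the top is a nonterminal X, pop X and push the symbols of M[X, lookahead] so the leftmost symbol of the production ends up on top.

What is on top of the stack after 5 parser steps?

step 1: stack=$ S  input=true do true do $  — expand S -> L true do S
step 2: stack=$ S do true L  input=true do true do $  — expand L -> ε
step 3: stack=$ S do true  input=true do true do $  — match true
step 4: stack=$ S do  input=do true do $  — match do
step 5: stack=$ S  input=true do $  — expand S -> L true do S
Stack after step 5: $ S do true L (top = L).

L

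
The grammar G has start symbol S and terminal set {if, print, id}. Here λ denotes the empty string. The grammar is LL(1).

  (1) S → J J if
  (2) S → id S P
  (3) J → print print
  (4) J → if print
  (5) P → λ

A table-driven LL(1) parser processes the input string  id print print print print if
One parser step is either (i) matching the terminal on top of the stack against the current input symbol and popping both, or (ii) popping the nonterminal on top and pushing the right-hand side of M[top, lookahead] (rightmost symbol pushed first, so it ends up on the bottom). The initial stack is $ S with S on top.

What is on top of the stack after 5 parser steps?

     Stack                 Input                            Action
  1  $ S                   id print print print print if $  expand S → id S P
  2  $ P S id              id print print print print if $  match id
  3  $ P S                 print print print print if $     expand S → J J if
  4  $ P if J J            print print print print if $     expand J → print print
  5  $ P if J print print  print print print print if $     match print
Stack after step 5: $ P if J print (top = print).

print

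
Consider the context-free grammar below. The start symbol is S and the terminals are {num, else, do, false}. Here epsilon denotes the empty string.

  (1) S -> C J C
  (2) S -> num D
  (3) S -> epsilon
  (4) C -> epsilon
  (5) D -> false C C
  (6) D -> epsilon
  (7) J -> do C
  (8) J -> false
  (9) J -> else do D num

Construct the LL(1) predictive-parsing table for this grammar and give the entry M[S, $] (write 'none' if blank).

FIRST(C) = {epsilon}
FIRST(D) = {epsilon, false}
FIRST(J) = {do, else, false}
FIRST(S) = {epsilon, do, else, false, num}  (via C J C)
FOLLOW(S) includes $ since S is the start symbol.
FOLLOW(S): S appears on no right-hand side. Thus FOLLOW(S) = {$}.
For S -> C J C: FIRST(C J C) = {do, else, false}, so it goes in M[S, t] for t ∈ {do, else, false}.
For S -> num D: FIRST(num D) = {num}, so it goes in M[S, t] for t ∈ {num}.
For S -> epsilon: FIRST(epsilon) = {epsilon}, so it goes in M[S, t] for t ∈ {}; since epsilon ∈ FIRST, also for every t ∈ FOLLOW(S) = {$}.

S -> epsilon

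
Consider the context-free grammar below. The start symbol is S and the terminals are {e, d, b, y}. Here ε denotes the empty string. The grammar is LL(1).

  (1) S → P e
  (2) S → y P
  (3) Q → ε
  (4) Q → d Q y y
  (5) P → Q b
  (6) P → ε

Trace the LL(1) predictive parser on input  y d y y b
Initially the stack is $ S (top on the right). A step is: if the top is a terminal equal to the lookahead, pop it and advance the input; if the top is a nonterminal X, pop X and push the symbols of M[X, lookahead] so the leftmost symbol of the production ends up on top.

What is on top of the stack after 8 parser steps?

     Stack        Input        Action
  1  $ S          y d y y b $  expand S → y P
  2  $ P y        y d y y b $  match y
  3  $ P          d y y b $    expand P → Q b
  4  $ b Q        d y y b $    expand Q → d Q y y
  5  $ b y y Q d  d y y b $    match d
  6  $ b y y Q    y y b $      expand Q → ε
  7  $ b y y      y y b $      match y
  8  $ b y        y b $        match y
Stack after step 8: $ b (top = b).

b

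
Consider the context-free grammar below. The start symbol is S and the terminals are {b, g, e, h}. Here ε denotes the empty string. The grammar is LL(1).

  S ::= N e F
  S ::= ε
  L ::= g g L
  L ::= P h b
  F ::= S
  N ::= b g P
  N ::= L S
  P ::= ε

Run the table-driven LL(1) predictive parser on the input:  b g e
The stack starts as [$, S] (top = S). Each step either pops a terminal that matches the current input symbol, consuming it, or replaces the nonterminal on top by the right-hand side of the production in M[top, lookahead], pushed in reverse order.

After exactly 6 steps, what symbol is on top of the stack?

     Stack        Input    Action
  1  $ S          b g e $  expand S ::= N e F
  2  $ F e N      b g e $  expand N ::= b g P
  3  $ F e P g b  b g e $  match b
  4  $ F e P g    g e $    match g
  5  $ F e P      e $      expand P ::= ε
  6  $ F e        e $      match e
Stack after step 6: $ F (top = F).

F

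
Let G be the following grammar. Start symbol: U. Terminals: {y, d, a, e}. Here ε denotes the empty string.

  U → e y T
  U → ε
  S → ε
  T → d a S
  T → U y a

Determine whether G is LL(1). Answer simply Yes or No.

Yes

FIRST(U) = {ε, e}
FIRST(S) = {ε}
FIRST(T) = {d, e, y}
FOLLOW(U) = {$, y}
FOLLOW(S) = {$, y}
FOLLOW(T) = {$, y}
Each cell of M receives at most one production.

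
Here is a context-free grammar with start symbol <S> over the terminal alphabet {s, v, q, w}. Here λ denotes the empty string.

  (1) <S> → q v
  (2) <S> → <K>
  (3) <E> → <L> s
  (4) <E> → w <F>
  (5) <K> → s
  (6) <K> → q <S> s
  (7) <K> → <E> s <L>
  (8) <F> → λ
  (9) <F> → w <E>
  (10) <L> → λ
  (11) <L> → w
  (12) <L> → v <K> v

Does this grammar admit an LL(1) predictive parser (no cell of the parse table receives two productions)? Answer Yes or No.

FIRST(<S>) = {q, s, v, w}
FIRST(<E>) = {s, v, w}
FIRST(<K>) = {q, s, v, w}
FIRST(<F>) = {λ, w}
FIRST(<L>) = {λ, v, w}
FOLLOW(<S>) = {$, s}
FOLLOW(<E>) = {s}
FOLLOW(<K>) = {$, s, v}
FOLLOW(<F>) = {s}
FOLLOW(<L>) = {$, s, v}
Cell M[<E>, w] receives both <E> → <L> s and <E> → w <F> — the grammar is not LL(1).

No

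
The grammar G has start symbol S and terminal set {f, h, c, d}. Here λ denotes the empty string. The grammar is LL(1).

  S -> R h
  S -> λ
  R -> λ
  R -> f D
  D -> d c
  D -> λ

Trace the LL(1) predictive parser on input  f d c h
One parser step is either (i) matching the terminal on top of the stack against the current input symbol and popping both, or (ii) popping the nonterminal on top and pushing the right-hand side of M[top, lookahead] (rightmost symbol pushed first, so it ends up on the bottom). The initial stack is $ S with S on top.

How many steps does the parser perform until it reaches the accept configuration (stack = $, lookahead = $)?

7

     Stack    Input      Action
  1  $ S      f d c h $  expand S -> R h
  2  $ h R    f d c h $  expand R -> f D
  3  $ h D f  f d c h $  match f
  4  $ h D    d c h $    expand D -> d c
  5  $ h c d  d c h $    match d
  6  $ h c    c h $      match c
  7  $ h      h $        match h
Accept reached after 7 steps.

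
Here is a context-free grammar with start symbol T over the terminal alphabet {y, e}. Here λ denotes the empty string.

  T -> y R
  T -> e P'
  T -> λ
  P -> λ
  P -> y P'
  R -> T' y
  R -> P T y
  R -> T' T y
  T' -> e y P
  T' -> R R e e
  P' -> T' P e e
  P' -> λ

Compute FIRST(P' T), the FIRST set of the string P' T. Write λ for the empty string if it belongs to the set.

{λ, e, y}

FIRST(T) = {λ, e, y}
FIRST(P) = {λ, y}
FIRST(R) = {e, y}  (via T' y, P T y, T' T y)
FIRST(T') = {e, y}  (via R R e e)
FIRST(P') = {λ, e, y}  (via T' P e e)
FIRST(P' T): take FIRST of each symbol in turn, carrying on past any symbol whose FIRST contains λ; result {λ, e, y}.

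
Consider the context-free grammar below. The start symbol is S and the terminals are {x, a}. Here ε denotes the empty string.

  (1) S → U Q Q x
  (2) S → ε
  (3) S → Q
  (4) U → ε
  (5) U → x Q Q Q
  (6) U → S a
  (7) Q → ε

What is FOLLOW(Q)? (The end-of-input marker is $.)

FIRST(Q) = {ε}
FIRST(S) = {ε, a, x}  (via U Q Q x, Q)
FIRST(U) = {ε, a, x}  (via S a)
FOLLOW(S) includes $ since S is the start symbol.
FOLLOW(S): in U→S a, S is followed by a with FIRST {a}. Thus FOLLOW(S) = {$, a}.
FOLLOW(U): in S→U Q Q x, U is followed by Q Q x with FIRST {x}. Thus FOLLOW(U) = {x}.
FOLLOW(Q): in S→U Q Q x (occurrence 1), Q is followed by Q x with FIRST {x}; in S→U Q Q x (occurrence 2), Q is followed by x with FIRST {x}; in S→Q, the suffix after Q is empty, so FOLLOW(Q) ⊇ FOLLOW(S) = {$, a}; in U→x Q Q Q (occurrence 1), Q is followed by Q Q with FIRST {ε}; in U→x Q Q Q (occurrence 1), the suffix after Q is nullable, so FOLLOW(Q) ⊇ FOLLOW(U) = {x}; in U→x Q Q Q (occurrence 2), Q is followed by Q with FIRST {ε}; in U→x Q Q Q (occurrence 2), the suffix after Q is nullable, so FOLLOW(Q) ⊇ FOLLOW(U) = {x}; in U→x Q Q Q (occurrence 3), the suffix after Q is empty, so FOLLOW(Q) ⊇ FOLLOW(U) = {x}. Thus FOLLOW(Q) = {$, a, x}.

{$, a, x}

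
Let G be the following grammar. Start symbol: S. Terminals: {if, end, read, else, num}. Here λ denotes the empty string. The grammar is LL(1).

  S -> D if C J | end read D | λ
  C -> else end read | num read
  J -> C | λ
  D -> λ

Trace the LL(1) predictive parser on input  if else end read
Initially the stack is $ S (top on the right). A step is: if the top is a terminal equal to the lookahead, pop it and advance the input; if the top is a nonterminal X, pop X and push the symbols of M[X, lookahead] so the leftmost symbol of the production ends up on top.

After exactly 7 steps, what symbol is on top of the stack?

     Stack              Input               Action
  1  $ S                if else end read $  expand S -> D if C J
  2  $ J C if D         if else end read $  expand D -> λ
  3  $ J C if           if else end read $  match if
  4  $ J C              else end read $     expand C -> else end read
  5  $ J read end else  else end read $     match else
  6  $ J read end       end read $          match end
  7  $ J read           read $              match read
Stack after step 7: $ J (top = J).

J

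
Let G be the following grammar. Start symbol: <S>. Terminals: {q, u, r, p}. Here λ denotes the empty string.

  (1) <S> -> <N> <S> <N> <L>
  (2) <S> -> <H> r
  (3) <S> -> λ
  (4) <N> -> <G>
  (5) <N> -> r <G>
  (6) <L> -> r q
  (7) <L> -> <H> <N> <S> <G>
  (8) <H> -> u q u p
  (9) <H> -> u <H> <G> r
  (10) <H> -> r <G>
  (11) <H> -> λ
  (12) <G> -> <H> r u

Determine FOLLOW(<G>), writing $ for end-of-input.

{$, r, u}

FIRST(<H>): from <H>->u q u p we get {u}; from <H>->u <H> <G> r we get {u}; from <H>->r <G> we get {r}; from <H>->λ we get {λ}. So FIRST(<H>) = {λ, r, u}.
FIRST(<G>): from <G>-><H> r u we get {r, u}. So FIRST(<G>) = {r, u}.
FIRST(<N>): from <N>-><G> we get {r, u}; from <N>->r <G> we get {r}. So FIRST(<N>) = {r, u}.
FIRST(<S>): from <S>-><N> <S> <N> <L> we get {r, u}; from <S>-><H> r we get {r, u}; from <S>->λ we get {λ}. So FIRST(<S>) = {λ, r, u}.
FIRST(<L>): from <L>->r q we get {r}; from <L>-><H> <N> <S> <G> we get {r, u}. So FIRST(<L>) = {r, u}.
FOLLOW(<S>) includes $ since <S> is the start symbol.
FOLLOW(<S>): in <S>-><N> <S> <N> <L>, <S> is followed by <N> <L> with FIRST {r, u}; in <L>-><H> <N> <S> <G>, <S> is followed by <G> with FIRST {r, u}. Thus FOLLOW(<S>) = {$, r, u}.
FOLLOW(<N>): in <S>-><N> <S> <N> <L> (occurrence 1), <N> is followed by <S> <N> <L> with FIRST {r, u}; in <S>-><N> <S> <N> <L> (occurrence 2), <N> is followed by <L> with FIRST {r, u}; in <L>-><H> <N> <S> <G>, <N> is followed by <S> <G> with FIRST {r, u}. Thus FOLLOW(<N>) = {r, u}.
FOLLOW(<L>): in <S>-><N> <S> <N> <L>, the suffix after <L> is empty, so FOLLOW(<L>) ⊇ FOLLOW(<S>) = {$, r, u}. Thus FOLLOW(<L>) = {$, r, u}.
FOLLOW(<H>): in <S>-><H> r, <H> is followed by r with FIRST {r}; in <L>-><H> <N> <S> <G>, <H> is followed by <N> <S> <G> with FIRST {r, u}; in <H>->u <H> <G> r, <H> is followed by <G> r with FIRST {r, u}; in <G>-><H> r u, <H> is followed by r u with FIRST {r}. Thus FOLLOW(<H>) = {r, u}.
FOLLOW(<G>): in <N>-><G>, the suffix after <G> is empty, so FOLLOW(<G>) ⊇ FOLLOW(<N>) = {r, u}; in <N>->r <G>, the suffix after <G> is empty, so FOLLOW(<G>) ⊇ FOLLOW(<N>) = {r, u}; in <L>-><H> <N> <S> <G>, the suffix after <G> is empty, so FOLLOW(<G>) ⊇ FOLLOW(<L>) = {$, r, u}; in <H>->u <H> <G> r, <G> is followed by r with FIRST {r}; in <H>->r <G>, the suffix after <G> is empty, so FOLLOW(<G>) ⊇ FOLLOW(<H>) = {r, u}. Thus FOLLOW(<G>) = {$, r, u}.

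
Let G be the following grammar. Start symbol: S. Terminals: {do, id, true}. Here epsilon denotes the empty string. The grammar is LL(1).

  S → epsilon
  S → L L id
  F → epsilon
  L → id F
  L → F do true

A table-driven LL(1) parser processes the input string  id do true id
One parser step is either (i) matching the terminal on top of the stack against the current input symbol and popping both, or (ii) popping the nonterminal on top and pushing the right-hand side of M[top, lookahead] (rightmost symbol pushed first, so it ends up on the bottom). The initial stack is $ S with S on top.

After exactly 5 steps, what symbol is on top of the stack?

F

     Stack        Input            Action
  1  $ S          id do true id $  expand S → L L id
  2  $ id L L     id do true id $  expand L → id F
  3  $ id L F id  id do true id $  match id
  4  $ id L F     do true id $     expand F → epsilon
  5  $ id L       do true id $     expand L → F do true
Stack after step 5: $ id true do F (top = F).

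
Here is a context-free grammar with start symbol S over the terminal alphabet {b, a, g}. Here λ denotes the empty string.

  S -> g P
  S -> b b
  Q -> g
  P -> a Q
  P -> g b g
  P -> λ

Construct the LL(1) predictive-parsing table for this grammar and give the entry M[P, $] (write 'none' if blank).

FIRST(S): from S->g P we get {g}; from S->b b we get {b}. So FIRST(S) = {b, g}.
FIRST(Q): from Q->g we get {g}. So FIRST(Q) = {g}.
FIRST(P): from P->a Q we get {a}; from P->g b g we get {g}; from P->λ we get {λ}. So FIRST(P) = {λ, a, g}.
FOLLOW(S) includes $ since S is the start symbol.
FOLLOW(S): S appears on no right-hand side. Thus FOLLOW(S) = {$}.
FOLLOW(P): in S->g P, the suffix after P is empty, so FOLLOW(P) ⊇ FOLLOW(S) = {$}. Thus FOLLOW(P) = {$}.
For P -> a Q: FIRST(a Q) = {a}, so it goes in M[P, t] for t ∈ {a}.
For P -> g b g: FIRST(g b g) = {g}, so it goes in M[P, t] for t ∈ {g}.
For P -> λ: FIRST(λ) = {λ}, so it goes in M[P, t] for t ∈ {}; since λ ∈ FIRST, also for every t ∈ FOLLOW(P) = {$}.

P -> λ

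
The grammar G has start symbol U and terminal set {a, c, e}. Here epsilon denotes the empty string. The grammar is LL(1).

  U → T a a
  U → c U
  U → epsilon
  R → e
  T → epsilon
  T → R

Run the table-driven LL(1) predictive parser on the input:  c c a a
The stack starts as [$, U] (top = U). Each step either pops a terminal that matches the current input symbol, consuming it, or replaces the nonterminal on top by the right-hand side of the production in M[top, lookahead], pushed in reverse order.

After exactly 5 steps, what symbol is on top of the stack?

     Stack  Input      Action
  1  $ U    c c a a $  expand U → c U
  2  $ U c  c c a a $  match c
  3  $ U    c a a $    expand U → c U
  4  $ U c  c a a $    match c
  5  $ U    a a $      expand U → T a a
Stack after step 5: $ a a T (top = T).

T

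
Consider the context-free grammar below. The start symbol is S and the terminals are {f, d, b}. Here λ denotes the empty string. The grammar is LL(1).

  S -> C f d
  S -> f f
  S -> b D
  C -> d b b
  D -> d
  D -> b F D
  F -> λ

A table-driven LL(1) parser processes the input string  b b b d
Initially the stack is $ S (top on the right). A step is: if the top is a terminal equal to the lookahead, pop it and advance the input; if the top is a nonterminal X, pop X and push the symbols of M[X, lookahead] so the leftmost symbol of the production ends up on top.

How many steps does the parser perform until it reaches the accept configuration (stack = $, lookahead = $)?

10

      Stack    Input      Action
   1  $ S      b b b d $  expand S -> b D
   2  $ D b    b b b d $  match b
   3  $ D      b b d $    expand D -> b F D
   4  $ D F b  b b d $    match b
   5  $ D F    b d $      expand F -> λ
   6  $ D      b d $      expand D -> b F D
   7  $ D F b  b d $      match b
   8  $ D F    d $        expand F -> λ
   9  $ D      d $        expand D -> d
  10  $ d      d $        match d
Accept reached after 10 steps.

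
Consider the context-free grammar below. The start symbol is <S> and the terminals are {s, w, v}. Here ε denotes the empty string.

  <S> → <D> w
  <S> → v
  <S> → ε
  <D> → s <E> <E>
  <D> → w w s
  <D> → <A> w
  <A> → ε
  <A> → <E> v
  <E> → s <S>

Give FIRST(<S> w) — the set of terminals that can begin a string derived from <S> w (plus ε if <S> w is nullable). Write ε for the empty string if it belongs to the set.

FIRST(<E>): from <E>→s <S> we get {s}. So FIRST(<E>) = {s}.
FIRST(<A>): from <A>→ε we get {ε}; from <A>→<E> v we get {s}. So FIRST(<A>) = {ε, s}.
FIRST(<D>): from <D>→s <E> <E> we get {s}; from <D>→w w s we get {w}; from <D>→<A> w we get {s, w}. So FIRST(<D>) = {s, w}.
FIRST(<S>): from <S>→<D> w we get {s, w}; from <S>→v we get {v}; from <S>→ε we get {ε}. So FIRST(<S>) = {ε, s, v, w}.
FIRST(<S> w): take FIRST of each symbol in turn, carrying on past any symbol whose FIRST contains ε; result {s, v, w}.

{s, v, w}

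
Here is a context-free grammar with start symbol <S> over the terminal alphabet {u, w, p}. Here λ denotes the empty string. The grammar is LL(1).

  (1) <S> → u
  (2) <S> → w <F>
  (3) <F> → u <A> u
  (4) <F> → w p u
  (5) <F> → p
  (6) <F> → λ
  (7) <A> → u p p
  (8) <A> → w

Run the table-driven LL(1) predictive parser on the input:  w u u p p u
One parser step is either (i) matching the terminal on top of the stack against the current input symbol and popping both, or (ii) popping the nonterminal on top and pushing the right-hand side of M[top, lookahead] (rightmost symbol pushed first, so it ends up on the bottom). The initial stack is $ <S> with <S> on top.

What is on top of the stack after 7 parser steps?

p

step 1: stack=$ <S>  input=w u u p p u $  — expand <S> → w <F>
step 2: stack=$ <F> w  input=w u u p p u $  — match w
step 3: stack=$ <F>  input=u u p p u $  — expand <F> → u <A> u
step 4: stack=$ u <A> u  input=u u p p u $  — match u
step 5: stack=$ u <A>  input=u p p u $  — expand <A> → u p p
step 6: stack=$ u p p u  input=u p p u $  — match u
step 7: stack=$ u p p  input=p p u $  — match p
Stack after step 7: $ u p (top = p).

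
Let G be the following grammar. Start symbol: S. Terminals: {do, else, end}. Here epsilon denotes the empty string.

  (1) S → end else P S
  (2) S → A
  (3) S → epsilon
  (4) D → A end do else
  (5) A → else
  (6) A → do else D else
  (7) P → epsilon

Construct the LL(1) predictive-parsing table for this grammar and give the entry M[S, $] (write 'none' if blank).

FIRST(A): from A→else we get {else}; from A→do else D else we get {do}. So FIRST(A) = {do, else}.
FIRST(P): from P→epsilon we get {epsilon}. So FIRST(P) = {epsilon}.
FIRST(S): from S→end else P S we get {end}; from S→A we get {do, else}; from S→epsilon we get {epsilon}. So FIRST(S) = {epsilon, do, else, end}.
FIRST(D): from D→A end do else we get {do, else}. So FIRST(D) = {do, else}.
FOLLOW(S) includes $ since S is the start symbol.
FOLLOW(S): in S→end else P S, the suffix after S is empty (adds nothing new). Thus FOLLOW(S) = {$}.
For S → end else P S: FIRST(end else P S) = {end}, so it goes in M[S, t] for t ∈ {end}.
For S → A: FIRST(A) = {do, else}, so it goes in M[S, t] for t ∈ {do, else}.
For S → epsilon: FIRST(epsilon) = {epsilon}, so it goes in M[S, t] for t ∈ {}; since epsilon ∈ FIRST, also for every t ∈ FOLLOW(S) = {$}.

S → epsilon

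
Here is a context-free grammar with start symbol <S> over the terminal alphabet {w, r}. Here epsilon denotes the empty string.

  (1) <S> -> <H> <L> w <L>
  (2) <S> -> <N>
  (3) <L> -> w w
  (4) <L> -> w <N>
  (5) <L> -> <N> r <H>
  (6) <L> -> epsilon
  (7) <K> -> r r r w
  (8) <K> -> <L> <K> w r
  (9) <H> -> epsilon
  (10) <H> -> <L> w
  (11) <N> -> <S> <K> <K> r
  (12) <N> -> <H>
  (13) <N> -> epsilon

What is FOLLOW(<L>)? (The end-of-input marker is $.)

FIRST(<S>): from <S>-><H> <L> w <L> we get {r, w}; from <S>-><N> we get {epsilon, r, w}. So FIRST(<S>) = {epsilon, r, w}.
FIRST(<L>): from <L>->w w we get {w}; from <L>->w <N> we get {w}; from <L>-><N> r <H> we get {r, w}; from <L>->epsilon we get {epsilon}. So FIRST(<L>) = {epsilon, r, w}.
FIRST(<K>): from <K>->r r r w we get {r}; from <K>-><L> <K> w r we get {r, w}. So FIRST(<K>) = {r, w}.
FIRST(<H>): from <H>->epsilon we get {epsilon}; from <H>-><L> w we get {r, w}. So FIRST(<H>) = {epsilon, r, w}.
FIRST(<N>): from <N>-><S> <K> <K> r we get {r, w}; from <N>-><H> we get {epsilon, r, w}; from <N>->epsilon we get {epsilon}. So FIRST(<N>) = {epsilon, r, w}.
FOLLOW(<S>) includes $ since <S> is the start symbol.
FOLLOW(<S>): in <N>-><S> <K> <K> r, <S> is followed by <K> <K> r with FIRST {r, w}. Thus FOLLOW(<S>) = {$, r, w}.
FOLLOW(<L>): in <S>-><H> <L> w <L> (occurrence 1), <L> is followed by w <L> with FIRST {w}; in <S>-><H> <L> w <L> (occurrence 2), the suffix after <L> is empty, so FOLLOW(<L>) ⊇ FOLLOW(<S>) = {$, r, w}; in <K>-><L> <K> w r, <L> is followed by <K> w r with FIRST {r, w}; in <H>-><L> w, <L> is followed by w with FIRST {w}. Thus FOLLOW(<L>) = {$, r, w}.
FOLLOW(<K>): in <K>-><L> <K> w r, <K> is followed by w r with FIRST {w}; in <N>-><S> <K> <K> r (occurrence 1), <K> is followed by <K> r with FIRST {r, w}; in <N>-><S> <K> <K> r (occurrence 2), <K> is followed by r with FIRST {r}. Thus FOLLOW(<K>) = {r, w}.
FOLLOW(<N>): in <S>-><N>, the suffix after <N> is empty, so FOLLOW(<N>) ⊇ FOLLOW(<S>) = {$, r, w}; in <L>->w <N>, the suffix after <N> is empty, so FOLLOW(<N>) ⊇ FOLLOW(<L>) = {$, r, w}; in <L>-><N> r <H>, <N> is followed by r <H> with FIRST {r}. Thus FOLLOW(<N>) = {$, r, w}.
FOLLOW(<H>): in <S>-><H> <L> w <L>, <H> is followed by <L> w <L> with FIRST {r, w}; in <L>-><N> r <H>, the suffix after <H> is empty, so FOLLOW(<H>) ⊇ FOLLOW(<L>) = {$, r, w}; in <N>-><H>, the suffix after <H> is empty, so FOLLOW(<H>) ⊇ FOLLOW(<N>) = {$, r, w}. Thus FOLLOW(<H>) = {$, r, w}.

{$, r, w}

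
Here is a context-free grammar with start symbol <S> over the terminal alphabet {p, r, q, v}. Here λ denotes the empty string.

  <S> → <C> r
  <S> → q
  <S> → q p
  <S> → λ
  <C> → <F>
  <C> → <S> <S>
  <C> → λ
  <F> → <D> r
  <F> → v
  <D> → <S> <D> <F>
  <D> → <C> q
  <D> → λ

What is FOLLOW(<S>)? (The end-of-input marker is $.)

FIRST(<S>) = {λ, q, r, v}  (via <C> r)
FIRST(<C>) = {λ, q, r, v}  (via <F>, <S> <S>)
FIRST(<F>) = {q, r, v}  (via <D> r)
FIRST(<D>) = {λ, q, r, v}  (via <S> <D> <F>, <C> q)
FOLLOW(<S>) includes $ since <S> is the start symbol.
FOLLOW(<C>): in <S>→<C> r, <C> is followed by r with FIRST {r}; in <D>→<C> q, <C> is followed by q with FIRST {q}. Thus FOLLOW(<C>) = {q, r}.
FOLLOW(<S>): in <C>→<S> <S> (occurrence 1), <S> is followed by <S> with FIRST {λ, q, r, v}; in <C>→<S> <S> (occurrence 1), the suffix after <S> is nullable, so FOLLOW(<S>) ⊇ FOLLOW(<C>) = {q, r}; in <C>→<S> <S> (occurrence 2), the suffix after <S> is empty, so FOLLOW(<S>) ⊇ FOLLOW(<C>) = {q, r}; in <D>→<S> <D> <F>, <S> is followed by <D> <F> with FIRST {q, r, v}. Thus FOLLOW(<S>) = {$, q, r, v}.
FOLLOW(<D>): in <F>→<D> r, <D> is followed by r with FIRST {r}; in <D>→<S> <D> <F>, <D> is followed by <F> with FIRST {q, r, v}. Thus FOLLOW(<D>) = {q, r, v}.
FOLLOW(<F>): in <C>→<F>, the suffix after <F> is empty, so FOLLOW(<F>) ⊇ FOLLOW(<C>) = {q, r}; in <D>→<S> <D> <F>, the suffix after <F> is empty, so FOLLOW(<F>) ⊇ FOLLOW(<D>) = {q, r, v}. Thus FOLLOW(<F>) = {q, r, v}.

{$, q, r, v}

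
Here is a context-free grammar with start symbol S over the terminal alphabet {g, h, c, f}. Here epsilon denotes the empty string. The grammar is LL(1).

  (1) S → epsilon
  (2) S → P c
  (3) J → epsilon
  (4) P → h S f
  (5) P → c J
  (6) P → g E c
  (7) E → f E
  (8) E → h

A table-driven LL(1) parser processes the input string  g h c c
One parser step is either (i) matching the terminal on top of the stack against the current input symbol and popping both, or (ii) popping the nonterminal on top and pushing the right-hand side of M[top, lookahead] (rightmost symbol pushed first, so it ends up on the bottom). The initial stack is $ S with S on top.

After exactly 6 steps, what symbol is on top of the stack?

step 1: stack=$ S  input=g h c c $  — expand S → P c
step 2: stack=$ c P  input=g h c c $  — expand P → g E c
step 3: stack=$ c c E g  input=g h c c $  — match g
step 4: stack=$ c c E  input=h c c $  — expand E → h
step 5: stack=$ c c h  input=h c c $  — match h
step 6: stack=$ c c  input=c c $  — match c
Stack after step 6: $ c (top = c).

c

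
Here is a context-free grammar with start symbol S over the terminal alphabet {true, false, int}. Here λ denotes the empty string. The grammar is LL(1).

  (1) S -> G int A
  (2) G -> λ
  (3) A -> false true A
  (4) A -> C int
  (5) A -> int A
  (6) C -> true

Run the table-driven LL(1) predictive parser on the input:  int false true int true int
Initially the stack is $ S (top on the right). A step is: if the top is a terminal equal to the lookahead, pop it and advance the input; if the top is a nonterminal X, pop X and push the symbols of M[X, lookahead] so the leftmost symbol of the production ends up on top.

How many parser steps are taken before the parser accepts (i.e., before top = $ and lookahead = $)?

      Stack           Input                          Action
   1  $ S             int false true int true int $  expand S -> G int A
   2  $ A int G       int false true int true int $  expand G -> λ
   3  $ A int         int false true int true int $  match int
   4  $ A             false true int true int $      expand A -> false true A
   5  $ A true false  false true int true int $      match false
   6  $ A true        true int true int $            match true
   7  $ A             int true int $                 expand A -> int A
   8  $ A int         int true int $                 match int
   9  $ A             true int $                     expand A -> C int
  10  $ int C         true int $                     expand C -> true
  11  $ int true      true int $                     match true
  12  $ int           int $                          match int
Accept reached after 12 steps.

12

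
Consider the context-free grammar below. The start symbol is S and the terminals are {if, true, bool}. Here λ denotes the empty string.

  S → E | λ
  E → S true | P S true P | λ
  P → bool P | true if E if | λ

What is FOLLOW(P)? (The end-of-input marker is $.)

{$, bool, if, true}

FIRST(P): from P→bool P we get {bool}; from P→true if E if we get {true}; from P→λ we get {λ}. So FIRST(P) = {λ, bool, true}.
FIRST(S): from S→E we get {λ, bool, true}; from S→λ we get {λ}. So FIRST(S) = {λ, bool, true}.
FIRST(E): from E→S true we get {bool, true}; from E→P S true P we get {bool, true}; from E→λ we get {λ}. So FIRST(E) = {λ, bool, true}.
FOLLOW(S) includes $ since S is the start symbol.
FOLLOW(S): in E→S true, S is followed by true with FIRST {true}; in E→P S true P, S is followed by true P with FIRST {true}. Thus FOLLOW(S) = {$, true}.
FOLLOW(E): in S→E, the suffix after E is empty, so FOLLOW(E) ⊇ FOLLOW(S) = {$, true}; in P→true if E if, E is followed by if with FIRST {if}. Thus FOLLOW(E) = {$, if, true}.
FOLLOW(P): in E→P S true P (occurrence 1), P is followed by S true P with FIRST {bool, true}; in E→P S true P (occurrence 2), the suffix after P is empty, so FOLLOW(P) ⊇ FOLLOW(E) = {$, if, true}; in P→bool P, the suffix after P is empty (adds nothing new). Thus FOLLOW(P) = {$, bool, if, true}.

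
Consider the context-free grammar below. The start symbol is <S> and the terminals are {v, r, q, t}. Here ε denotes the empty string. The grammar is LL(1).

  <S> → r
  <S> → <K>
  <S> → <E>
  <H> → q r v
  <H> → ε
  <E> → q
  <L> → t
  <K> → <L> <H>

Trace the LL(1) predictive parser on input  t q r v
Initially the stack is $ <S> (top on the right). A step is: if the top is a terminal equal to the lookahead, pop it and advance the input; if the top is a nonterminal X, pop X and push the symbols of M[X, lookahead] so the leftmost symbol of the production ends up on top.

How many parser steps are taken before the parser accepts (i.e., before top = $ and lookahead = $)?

8

     Stack      Input      Action
  1  $ <S>      t q r v $  expand <S> → <K>
  2  $ <K>      t q r v $  expand <K> → <L> <H>
  3  $ <H> <L>  t q r v $  expand <L> → t
  4  $ <H> t    t q r v $  match t
  5  $ <H>      q r v $    expand <H> → q r v
  6  $ v r q    q r v $    match q
  7  $ v r      r v $      match r
  8  $ v        v $        match v
Accept reached after 8 steps.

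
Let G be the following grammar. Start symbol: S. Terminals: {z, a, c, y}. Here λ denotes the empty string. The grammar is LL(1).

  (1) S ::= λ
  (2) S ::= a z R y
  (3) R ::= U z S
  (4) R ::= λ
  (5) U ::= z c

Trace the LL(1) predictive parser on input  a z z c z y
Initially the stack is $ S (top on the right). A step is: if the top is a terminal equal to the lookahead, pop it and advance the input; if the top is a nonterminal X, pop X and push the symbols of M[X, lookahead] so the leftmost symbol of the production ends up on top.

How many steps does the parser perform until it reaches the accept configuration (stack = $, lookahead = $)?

10

      Stack        Input          Action
   1  $ S          a z z c z y $  expand S ::= a z R y
   2  $ y R z a    a z z c z y $  match a
   3  $ y R z      z z c z y $    match z
   4  $ y R        z c z y $      expand R ::= U z S
   5  $ y S z U    z c z y $      expand U ::= z c
   6  $ y S z c z  z c z y $      match z
   7  $ y S z c    c z y $        match c
   8  $ y S z      z y $          match z
   9  $ y S        y $            expand S ::= λ
  10  $ y          y $            match y
Accept reached after 10 steps.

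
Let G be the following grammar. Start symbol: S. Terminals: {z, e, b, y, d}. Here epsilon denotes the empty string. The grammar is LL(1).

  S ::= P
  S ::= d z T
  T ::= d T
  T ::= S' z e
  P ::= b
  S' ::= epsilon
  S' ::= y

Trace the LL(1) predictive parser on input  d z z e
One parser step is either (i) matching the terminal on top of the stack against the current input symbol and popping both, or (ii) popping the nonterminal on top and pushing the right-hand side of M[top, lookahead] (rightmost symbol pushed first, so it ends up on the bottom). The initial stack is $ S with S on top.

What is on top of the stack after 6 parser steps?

     Stack     Input      Action
  1  $ S       d z z e $  expand S ::= d z T
  2  $ T z d   d z z e $  match d
  3  $ T z     z z e $    match z
  4  $ T       z e $      expand T ::= S' z e
  5  $ e z S'  z e $      expand S' ::= epsilon
  6  $ e z     z e $      match z
Stack after step 6: $ e (top = e).

e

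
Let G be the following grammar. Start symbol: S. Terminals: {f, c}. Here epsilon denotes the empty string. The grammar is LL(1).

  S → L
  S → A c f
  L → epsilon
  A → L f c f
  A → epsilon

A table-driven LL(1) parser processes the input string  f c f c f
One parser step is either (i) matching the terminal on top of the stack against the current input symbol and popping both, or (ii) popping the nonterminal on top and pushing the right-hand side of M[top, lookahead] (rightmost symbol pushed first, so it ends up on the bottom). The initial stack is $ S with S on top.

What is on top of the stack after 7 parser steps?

f

     Stack          Input        Action
  1  $ S            f c f c f $  expand S → A c f
  2  $ f c A        f c f c f $  expand A → L f c f
  3  $ f c f c f L  f c f c f $  expand L → epsilon
  4  $ f c f c f    f c f c f $  match f
  5  $ f c f c      c f c f $    match c
  6  $ f c f        f c f $      match f
  7  $ f c          c f $        match c
Stack after step 7: $ f (top = f).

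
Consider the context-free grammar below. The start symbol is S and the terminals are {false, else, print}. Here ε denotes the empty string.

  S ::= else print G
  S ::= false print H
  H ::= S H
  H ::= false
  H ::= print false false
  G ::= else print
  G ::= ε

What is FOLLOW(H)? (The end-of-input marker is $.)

{$, else, false, print}

FIRST(S): from S::=else print G we get {else}; from S::=false print H we get {false}. So FIRST(S) = {else, false}.
FIRST(G): from G::=else print we get {else}; from G::=ε we get {ε}. So FIRST(G) = {ε, else}.
FIRST(H): from H::=S H we get {else, false}; from H::=false we get {false}; from H::=print false false we get {print}. So FIRST(H) = {else, false, print}.
FOLLOW(S) includes $ since S is the start symbol.
FOLLOW(S): in H::=S H, S is followed by H with FIRST {else, false, print}. Thus FOLLOW(S) = {$, else, false, print}.
FOLLOW(H): in S::=false print H, the suffix after H is empty, so FOLLOW(H) ⊇ FOLLOW(S) = {$, else, false, print}; in H::=S H, the suffix after H is empty (adds nothing new). Thus FOLLOW(H) = {$, else, false, print}.
FOLLOW(G): in S::=else print G, the suffix after G is empty, so FOLLOW(G) ⊇ FOLLOW(S) = {$, else, false, print}. Thus FOLLOW(G) = {$, else, false, print}.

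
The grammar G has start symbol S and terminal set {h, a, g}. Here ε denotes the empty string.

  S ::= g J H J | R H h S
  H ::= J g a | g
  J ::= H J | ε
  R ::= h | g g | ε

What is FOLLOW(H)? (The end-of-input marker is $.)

{$, g, h}

FIRST(R): from R::=h we get {h}; from R::=g g we get {g}; from R::=ε we get {ε}. So FIRST(R) = {ε, g, h}.
FIRST(S): from S::=g J H J we get {g}; from S::=R H h S we get {g, h}. So FIRST(S) = {g, h}.
FIRST(H): from H::=J g a we get {g}; from H::=g we get {g}. So FIRST(H) = {g}.
FIRST(J): from J::=H J we get {g}; from J::=ε we get {ε}. So FIRST(J) = {ε, g}.
FOLLOW(S) includes $ since S is the start symbol.
FOLLOW(S): in S::=R H h S, the suffix after S is empty (adds nothing new). Thus FOLLOW(S) = {$}.
FOLLOW(J): in S::=g J H J (occurrence 1), J is followed by H J with FIRST {g}; in S::=g J H J (occurrence 2), the suffix after J is empty, so FOLLOW(J) ⊇ FOLLOW(S) = {$}; in H::=J g a, J is followed by g a with FIRST {g}; in J::=H J, the suffix after J is empty (adds nothing new). Thus FOLLOW(J) = {$, g}.
FOLLOW(H): in S::=g J H J, H is followed by J with FIRST {ε, g}; in S::=g J H J, the suffix after H is nullable, so FOLLOW(H) ⊇ FOLLOW(S) = {$}; in S::=R H h S, H is followed by h S with FIRST {h}; in J::=H J, H is followed by J with FIRST {ε, g}; in J::=H J, the suffix after H is nullable, so FOLLOW(H) ⊇ FOLLOW(J) = {$, g}. Thus FOLLOW(H) = {$, g, h}.
FOLLOW(R): in S::=R H h S, R is followed by H h S with FIRST {g}. Thus FOLLOW(R) = {g}.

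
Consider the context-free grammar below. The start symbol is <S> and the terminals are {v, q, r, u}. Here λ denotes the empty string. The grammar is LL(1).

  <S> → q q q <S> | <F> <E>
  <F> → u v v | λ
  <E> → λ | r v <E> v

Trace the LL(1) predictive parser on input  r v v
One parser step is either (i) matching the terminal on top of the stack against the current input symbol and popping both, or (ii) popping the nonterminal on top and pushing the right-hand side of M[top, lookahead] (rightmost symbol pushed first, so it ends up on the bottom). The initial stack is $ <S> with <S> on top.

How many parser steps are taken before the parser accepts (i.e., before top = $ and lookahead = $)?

     Stack        Input    Action
  1  $ <S>        r v v $  expand <S> → <F> <E>
  2  $ <E> <F>    r v v $  expand <F> → λ
  3  $ <E>        r v v $  expand <E> → r v <E> v
  4  $ v <E> v r  r v v $  match r
  5  $ v <E> v    v v $    match v
  6  $ v <E>      v $      expand <E> → λ
  7  $ v          v $      match v
Accept reached after 7 steps.

7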